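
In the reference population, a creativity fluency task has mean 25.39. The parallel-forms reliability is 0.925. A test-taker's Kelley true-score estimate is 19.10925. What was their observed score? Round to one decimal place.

18.6

T̂ = ρX + (1 − ρ)μ  ⇒  X = (T̂ − (1 − ρ)μ) / ρ
X = (19.10925 − 0.075 × 25.39) / 0.925 = (19.10925 − 1.90425) / 0.925 = 17.20500 / 0.925 = 18.600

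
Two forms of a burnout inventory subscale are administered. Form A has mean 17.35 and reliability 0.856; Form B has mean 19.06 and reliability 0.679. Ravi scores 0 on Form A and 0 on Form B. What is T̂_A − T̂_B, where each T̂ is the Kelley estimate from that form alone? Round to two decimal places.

-3.62

T̂_A = 0.856(0) + 0.144(17.35) = 2.4984
T̂_B = 0.679(0) + 0.321(19.06) = 6.1183
T̂_A − T̂_B = -3.6199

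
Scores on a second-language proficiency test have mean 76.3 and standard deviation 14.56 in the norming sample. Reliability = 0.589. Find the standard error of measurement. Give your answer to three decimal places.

9.334

SEM = SD · √(1 − ρ) = 14.56 × √0.411 = 14.56 × 0.6411 = 9.3343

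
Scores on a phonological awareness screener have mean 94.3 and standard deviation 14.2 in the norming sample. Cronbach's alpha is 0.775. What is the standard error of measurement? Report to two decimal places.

6.74

SEM = SD · √(1 − ρ) = 14.2 × √0.225 = 14.2 × 0.4743 = 6.736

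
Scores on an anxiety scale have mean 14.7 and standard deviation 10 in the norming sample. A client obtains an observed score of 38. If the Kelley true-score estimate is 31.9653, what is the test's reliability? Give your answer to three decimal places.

0.741

T̂ = ρX + (1 − ρ)μ  ⇒  T̂ − μ = ρ(X − μ)
ρ = (T̂ − μ)/(X − μ) = (31.9653 − 14.7) / (38 − 14.7) = 17.2653 / 23.3 = 0.74100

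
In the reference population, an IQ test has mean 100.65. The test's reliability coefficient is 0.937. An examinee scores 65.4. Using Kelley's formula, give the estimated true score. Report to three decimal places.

T̂ = 0.937(65.4) + 0.063(100.65) = 61.2798 + 6.34095 = 67.6208 → 67.621

67.621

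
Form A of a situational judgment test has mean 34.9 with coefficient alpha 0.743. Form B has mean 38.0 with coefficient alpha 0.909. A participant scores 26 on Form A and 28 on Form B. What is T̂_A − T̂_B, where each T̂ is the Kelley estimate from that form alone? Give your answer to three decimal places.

-0.623

T̂_A = 0.743(26) + 0.257(34.9) = 28.28730
T̂_B = 0.909(28) + 0.091(38.0) = 28.91000
T̂_A − T̂_B = -0.62270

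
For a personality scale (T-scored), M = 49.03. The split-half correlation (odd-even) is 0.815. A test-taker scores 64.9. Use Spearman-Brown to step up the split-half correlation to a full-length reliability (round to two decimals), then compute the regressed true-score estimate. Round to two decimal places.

63.31

Spearman-Brown: ρ = 2r/(1 + r) = 2(0.815)/(1 + 0.815) = 1.6300/1.815 = 0.8981 → 0.90
T̂ = 0.90(64.9) + 0.10(49.03) = 58.410 + 4.9030 = 63.313 → 63.31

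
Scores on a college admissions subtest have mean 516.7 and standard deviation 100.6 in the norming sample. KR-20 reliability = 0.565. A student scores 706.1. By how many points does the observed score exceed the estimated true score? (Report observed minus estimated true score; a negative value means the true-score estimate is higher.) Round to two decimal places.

82.39

Weight the observed score by reliability and the mean by (1 − reliability): T̂ = 0.565·706.1 + 0.435·516.7 = 398.9465 + 224.7645 = 623.7110.
X − T̂ = 706.1 − 623.711 = 82.389 → 82.39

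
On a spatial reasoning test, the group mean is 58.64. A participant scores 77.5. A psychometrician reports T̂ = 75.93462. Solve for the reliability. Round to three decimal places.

T̂ = ρX + (1 − ρ)μ  ⇒  T̂ − μ = ρ(X − μ)
ρ = (T̂ − μ)/(X − μ) = (75.93462 − 58.64) / (77.5 − 58.64) = 17.29462 / 18.86 = 0.91700

0.917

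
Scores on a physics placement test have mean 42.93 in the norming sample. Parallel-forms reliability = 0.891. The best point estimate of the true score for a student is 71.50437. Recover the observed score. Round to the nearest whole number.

75

T̂ = ρX + (1 − ρ)μ  ⇒  X = (T̂ − (1 − ρ)μ) / ρ
X = (71.50437 − 0.109 × 42.93) / 0.891 = (71.50437 − 4.67937) / 0.891 = 66.82500 / 0.891 = 75.00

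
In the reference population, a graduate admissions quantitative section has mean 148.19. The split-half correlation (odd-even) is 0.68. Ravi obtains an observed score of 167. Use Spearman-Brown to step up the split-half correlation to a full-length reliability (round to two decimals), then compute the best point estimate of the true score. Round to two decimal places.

163.43

Spearman-Brown: ρ = 2r/(1 + r) = 2(0.68)/(1 + 0.68) = 1.360/1.68 = 0.8095 → 0.81
T̂ = ρX + (1 − ρ)μ
  = 0.81 × 167 + 0.19 × 148.19
  = 135.27 + 28.1561
  = 163.426
  ≈ 163.43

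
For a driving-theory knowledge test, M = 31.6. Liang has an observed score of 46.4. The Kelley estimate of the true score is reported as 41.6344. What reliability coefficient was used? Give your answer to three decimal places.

T̂ = ρX + (1 − ρ)μ  ⇒  T̂ − μ = ρ(X − μ)
ρ = (T̂ − μ)/(X − μ) = (41.6344 − 31.6) / (46.4 − 31.6) = 10.0344 / 14.8 = 0.67800

0.678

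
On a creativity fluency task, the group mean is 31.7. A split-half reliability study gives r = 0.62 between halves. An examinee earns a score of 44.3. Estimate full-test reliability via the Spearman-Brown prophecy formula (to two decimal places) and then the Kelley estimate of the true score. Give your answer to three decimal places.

Spearman-Brown: ρ = 2r/(1 + r) = 2(0.62)/(1 + 0.62) = 1.240/1.62 = 0.7654 → 0.77
T̂ = ρX + (1 − ρ)μ
  = 0.77 × 44.3 + 0.23 × 31.7
  = 34.111 + 7.291
  = 41.4020
  ≈ 41.402

41.402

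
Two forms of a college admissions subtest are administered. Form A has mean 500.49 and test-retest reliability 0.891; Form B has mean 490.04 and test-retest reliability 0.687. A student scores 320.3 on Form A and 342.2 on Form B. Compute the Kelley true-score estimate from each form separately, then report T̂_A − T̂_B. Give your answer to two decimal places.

-48.53

T̂_A = 0.891(320.3) + 0.109(500.49) = 339.9407
T̂_B = 0.687(342.2) + 0.313(490.04) = 388.4739
T̂_A − T̂_B = -48.5332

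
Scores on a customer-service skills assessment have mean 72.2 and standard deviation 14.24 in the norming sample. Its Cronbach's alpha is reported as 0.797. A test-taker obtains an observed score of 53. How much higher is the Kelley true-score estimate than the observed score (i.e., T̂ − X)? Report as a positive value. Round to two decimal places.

3.90

Weight the observed score by reliability and the mean by (1 − reliability): T̂ = 0.797·53 + 0.203·72.2 = 42.241 + 14.6566 = 56.8976.
T̂ − X = 56.898 − 53 = 3.898 → 3.90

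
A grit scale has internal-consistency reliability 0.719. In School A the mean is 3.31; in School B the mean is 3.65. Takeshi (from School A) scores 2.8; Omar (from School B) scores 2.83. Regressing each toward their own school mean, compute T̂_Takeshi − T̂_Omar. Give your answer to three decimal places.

T̂_Takeshi = 0.719(2.8) + 0.281(3.31) = 2.94331
T̂_Omar = 0.719(2.83) + 0.281(3.65) = 3.06042
Difference = 2.94331 − 3.06042 = -0.11711

-0.117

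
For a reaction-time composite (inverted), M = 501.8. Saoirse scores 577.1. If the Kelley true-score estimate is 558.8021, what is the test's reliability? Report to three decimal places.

T̂ = ρX + (1 − ρ)μ  ⇒  T̂ − μ = ρ(X − μ)
ρ = (T̂ − μ)/(X − μ) = (558.8021 − 501.8) / (577.1 − 501.8) = 57.0021 / 75.3 = 0.75700

0.757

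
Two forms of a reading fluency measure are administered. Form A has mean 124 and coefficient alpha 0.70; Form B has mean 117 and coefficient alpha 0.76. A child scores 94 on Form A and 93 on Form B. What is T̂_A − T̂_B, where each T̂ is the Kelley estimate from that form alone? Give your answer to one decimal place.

T̂_A = 0.70(94) + 0.30(124) = 103.000
T̂_B = 0.76(93) + 0.24(117) = 98.760
T̂_A − T̂_B = 4.240

4.2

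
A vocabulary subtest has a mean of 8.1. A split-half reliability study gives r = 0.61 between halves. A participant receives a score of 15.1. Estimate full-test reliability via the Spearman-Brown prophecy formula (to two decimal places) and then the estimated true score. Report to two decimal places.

13.42

Spearman-Brown: ρ = 2r/(1 + r) = 2(0.61)/(1 + 0.61) = 1.220/1.61 = 0.7578 → 0.76
T̂ = ρX + (1 − ρ)μ
  = 0.76 × 15.1 + 0.24 × 8.1
  = 11.476 + 1.944
  = 13.420
  ≈ 13.42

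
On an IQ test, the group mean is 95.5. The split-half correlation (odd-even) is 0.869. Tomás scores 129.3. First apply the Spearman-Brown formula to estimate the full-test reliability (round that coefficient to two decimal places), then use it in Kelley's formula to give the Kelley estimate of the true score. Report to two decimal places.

126.93

Spearman-Brown: ρ = 2r/(1 + r) = 2(0.869)/(1 + 0.869) = 1.7380/1.869 = 0.9299 → 0.93
T̂ = ρX + (1 − ρ)μ
  = 0.93 × 129.3 + 0.07 × 95.5
  = 120.249 + 6.685
  = 126.934
  ≈ 126.93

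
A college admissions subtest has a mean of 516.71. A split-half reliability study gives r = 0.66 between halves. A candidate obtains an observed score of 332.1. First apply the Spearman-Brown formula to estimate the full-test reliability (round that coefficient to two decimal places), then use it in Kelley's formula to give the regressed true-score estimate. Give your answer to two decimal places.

369.02

Spearman-Brown: ρ = 2r/(1 + r) = 2(0.66)/(1 + 0.66) = 1.320/1.66 = 0.7952 → 0.80
T̂ = ρX + (1 − ρ)μ
  = 0.80 × 332.1 + 0.20 × 516.71
  = 265.680 + 103.3420
  = 369.022
  ≈ 369.02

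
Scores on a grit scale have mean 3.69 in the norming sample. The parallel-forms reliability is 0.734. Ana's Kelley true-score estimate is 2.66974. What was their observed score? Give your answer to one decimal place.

2.3

T̂ = ρX + (1 − ρ)μ  ⇒  X = (T̂ − (1 − ρ)μ) / ρ
X = (2.66974 − 0.266 × 3.69) / 0.734 = (2.66974 − 0.98154) / 0.734 = 1.68820 / 0.734 = 2.300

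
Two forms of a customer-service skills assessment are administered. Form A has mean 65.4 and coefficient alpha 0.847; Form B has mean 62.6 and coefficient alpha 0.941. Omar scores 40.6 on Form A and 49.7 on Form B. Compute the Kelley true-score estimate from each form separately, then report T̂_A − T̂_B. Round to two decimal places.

-6.07

T̂_A = 0.847(40.6) + 0.153(65.4) = 44.3944
T̂_B = 0.941(49.7) + 0.059(62.6) = 50.4611
T̂_A − T̂_B = -6.0667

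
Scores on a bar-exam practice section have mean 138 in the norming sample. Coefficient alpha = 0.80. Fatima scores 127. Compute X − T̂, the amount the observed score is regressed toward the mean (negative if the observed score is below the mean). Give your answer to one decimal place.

-2.2

Weight the observed score by reliability and the mean by (1 − reliability): T̂ = 0.80·127 + 0.20·138 = 101.60 + 27.60 = 129.200.
X − T̂ = 127 − 129.20 = -2.20 → -2.2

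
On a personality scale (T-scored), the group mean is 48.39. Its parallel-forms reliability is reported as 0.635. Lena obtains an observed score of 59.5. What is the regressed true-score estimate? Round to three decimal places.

T̂ = 0.635(59.5) + 0.365(48.39) = 37.7825 + 17.66235 = 55.4449 → 55.445

55.445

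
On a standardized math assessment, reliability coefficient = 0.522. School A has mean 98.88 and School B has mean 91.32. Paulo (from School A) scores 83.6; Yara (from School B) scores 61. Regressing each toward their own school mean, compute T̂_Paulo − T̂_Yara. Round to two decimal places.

T̂_Paulo = 0.522(83.6) + 0.478(98.88) = 90.9038
T̂_Yara = 0.522(61) + 0.478(91.32) = 75.4930
Difference = 90.9038 − 75.4930 = 15.4109

15.41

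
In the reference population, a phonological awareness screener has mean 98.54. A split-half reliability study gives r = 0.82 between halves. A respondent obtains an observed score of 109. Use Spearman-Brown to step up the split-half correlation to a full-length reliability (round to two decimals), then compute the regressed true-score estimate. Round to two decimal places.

107.95

Spearman-Brown: ρ = 2r/(1 + r) = 2(0.82)/(1 + 0.82) = 1.640/1.82 = 0.9011 → 0.90
Regress the observed score toward the mean by the unreliability: T̂ = 0.90·109 + 0.10·98.54 = 98.10 + 9.8540 = 107.954.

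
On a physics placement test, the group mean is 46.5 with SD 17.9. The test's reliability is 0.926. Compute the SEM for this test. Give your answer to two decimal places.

SEM = SD · √(1 − ρ) = 17.9 × √0.074 = 17.9 × 0.2720 = 4.869

4.87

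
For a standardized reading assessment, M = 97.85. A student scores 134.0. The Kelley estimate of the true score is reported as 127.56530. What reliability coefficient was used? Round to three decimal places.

0.822

T̂ = ρX + (1 − ρ)μ  ⇒  T̂ − μ = ρ(X − μ)
ρ = (T̂ − μ)/(X − μ) = (127.56530 − 97.85) / (134.0 − 97.85) = 29.71530 / 36.15 = 0.82200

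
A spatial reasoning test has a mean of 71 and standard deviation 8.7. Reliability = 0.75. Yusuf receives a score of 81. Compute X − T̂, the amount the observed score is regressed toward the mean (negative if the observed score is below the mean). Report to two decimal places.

T̂ = 0.75(81) + 0.25(71) = 60.75 + 17.75 = 78.5000 → 78.500
X − T̂ = 81 − 78.500 = 2.500 → 2.50

2.50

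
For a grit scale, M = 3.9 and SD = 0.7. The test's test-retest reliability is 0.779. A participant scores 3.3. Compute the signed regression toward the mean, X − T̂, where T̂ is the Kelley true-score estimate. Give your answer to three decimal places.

-0.133

T̂ = ρX + (1 − ρ)μ
  = 0.779 × 3.3 + 0.221 × 3.9
  = 2.5707 + 0.8619
  = 3.43260
  ≈ 3.4326
X − T̂ = 3.3 − 3.4326 = -0.1326 → -0.133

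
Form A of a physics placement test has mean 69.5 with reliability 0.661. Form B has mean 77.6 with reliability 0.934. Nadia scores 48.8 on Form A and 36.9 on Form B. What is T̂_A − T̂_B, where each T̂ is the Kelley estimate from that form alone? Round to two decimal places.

T̂_A = 0.661(48.8) + 0.339(69.5) = 55.8173
T̂_B = 0.934(36.9) + 0.066(77.6) = 39.5862
T̂_A − T̂_B = 16.2311

16.23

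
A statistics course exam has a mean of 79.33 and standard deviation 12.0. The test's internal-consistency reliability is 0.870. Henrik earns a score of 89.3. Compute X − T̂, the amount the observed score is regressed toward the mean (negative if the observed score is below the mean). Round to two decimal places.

T̂ = ρX + (1 − ρ)μ
  = 0.870 × 89.3 + 0.130 × 79.33
  = 77.6910 + 10.31290
  = 88.0039
  ≈ 88.004
X − T̂ = 89.3 − 88.004 = 1.296 → 1.30

1.30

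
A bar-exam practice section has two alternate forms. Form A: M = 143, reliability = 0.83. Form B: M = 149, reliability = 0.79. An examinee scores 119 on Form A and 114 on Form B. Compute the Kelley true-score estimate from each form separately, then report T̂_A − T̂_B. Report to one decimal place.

1.7

T̂_A = 0.83(119) + 0.17(143) = 123.080
T̂_B = 0.79(114) + 0.21(149) = 121.350
T̂_A − T̂_B = 1.730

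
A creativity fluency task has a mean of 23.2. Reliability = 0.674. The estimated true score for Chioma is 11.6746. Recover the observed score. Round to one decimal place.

6.1

T̂ = ρX + (1 − ρ)μ  ⇒  X = (T̂ − (1 − ρ)μ) / ρ
X = (11.6746 − 0.326 × 23.2) / 0.674 = (11.6746 − 7.5632) / 0.674 = 4.1114 / 0.674 = 6.100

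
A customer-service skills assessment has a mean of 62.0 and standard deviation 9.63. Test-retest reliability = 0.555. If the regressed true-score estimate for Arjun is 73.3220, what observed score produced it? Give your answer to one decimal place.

82.4

T̂ = ρX + (1 − ρ)μ  ⇒  X = (T̂ − (1 − ρ)μ) / ρ
X = (73.3220 − 0.445 × 62.0) / 0.555 = (73.3220 − 27.5900) / 0.555 = 45.7320 / 0.555 = 82.400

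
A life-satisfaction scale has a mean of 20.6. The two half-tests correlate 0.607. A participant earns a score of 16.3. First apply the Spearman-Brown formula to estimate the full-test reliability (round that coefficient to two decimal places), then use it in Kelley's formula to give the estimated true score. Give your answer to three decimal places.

Spearman-Brown: ρ = 2r/(1 + r) = 2(0.607)/(1 + 0.607) = 1.2140/1.607 = 0.7554 → 0.76
T̂ = 0.76(16.3) + 0.24(20.6) = 12.388 + 4.944 = 17.3320 → 17.332

17.332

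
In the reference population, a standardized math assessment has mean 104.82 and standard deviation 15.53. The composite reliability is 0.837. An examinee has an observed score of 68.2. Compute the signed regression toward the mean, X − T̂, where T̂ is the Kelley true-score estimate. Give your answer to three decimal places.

T̂ = ρX + (1 − ρ)μ
  = 0.837 × 68.2 + 0.163 × 104.82
  = 57.0834 + 17.08566
  = 74.16906
  ≈ 74.1691
X − T̂ = 68.2 − 74.1691 = -5.9691 → -5.969

-5.969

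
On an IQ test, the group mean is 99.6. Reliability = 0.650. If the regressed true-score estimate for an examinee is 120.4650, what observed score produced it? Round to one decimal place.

T̂ = ρX + (1 − ρ)μ  ⇒  X = (T̂ − (1 − ρ)μ) / ρ
X = (120.4650 − 0.350 × 99.6) / 0.650 = (120.4650 − 34.8600) / 0.650 = 85.6050 / 0.650 = 131.700

131.7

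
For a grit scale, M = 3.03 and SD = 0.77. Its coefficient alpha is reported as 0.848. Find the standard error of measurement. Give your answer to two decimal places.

SEM = SD · √(1 − ρ) = 0.77 × √0.152 = 0.77 × 0.3899 = 0.300

0.30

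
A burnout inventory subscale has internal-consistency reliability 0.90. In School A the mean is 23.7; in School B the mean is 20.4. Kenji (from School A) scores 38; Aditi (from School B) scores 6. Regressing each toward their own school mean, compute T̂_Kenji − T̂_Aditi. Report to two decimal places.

29.13

T̂_Kenji = 0.90(38) + 0.10(23.7) = 36.5700
T̂_Aditi = 0.90(6) + 0.10(20.4) = 7.4400
Difference = 36.5700 − 7.4400 = 29.1300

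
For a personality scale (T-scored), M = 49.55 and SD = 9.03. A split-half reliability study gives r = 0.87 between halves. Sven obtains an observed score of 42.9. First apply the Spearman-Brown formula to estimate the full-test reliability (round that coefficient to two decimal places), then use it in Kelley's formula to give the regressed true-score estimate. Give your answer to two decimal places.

Spearman-Brown: ρ = 2r/(1 + r) = 2(0.87)/(1 + 0.87) = 1.740/1.87 = 0.9305 → 0.93
Kelley's formula gives T̂ = 0.93·42.9 + 0.07·49.55 = 39.897 + 3.4685 = 43.365.

43.37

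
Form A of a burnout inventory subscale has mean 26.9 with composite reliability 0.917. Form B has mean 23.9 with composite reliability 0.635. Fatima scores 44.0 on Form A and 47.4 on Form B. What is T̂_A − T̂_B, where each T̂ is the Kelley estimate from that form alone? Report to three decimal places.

T̂_A = 0.917(44.0) + 0.083(26.9) = 42.58070
T̂_B = 0.635(47.4) + 0.365(23.9) = 38.82250
T̂_A − T̂_B = 3.75820

3.758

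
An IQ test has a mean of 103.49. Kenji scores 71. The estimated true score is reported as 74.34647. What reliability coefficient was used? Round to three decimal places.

0.897

T̂ = ρX + (1 − ρ)μ  ⇒  T̂ − μ = ρ(X − μ)
ρ = (T̂ − μ)/(X − μ) = (74.34647 − 103.49) / (71 − 103.49) = -29.14353 / -32.49 = 0.89700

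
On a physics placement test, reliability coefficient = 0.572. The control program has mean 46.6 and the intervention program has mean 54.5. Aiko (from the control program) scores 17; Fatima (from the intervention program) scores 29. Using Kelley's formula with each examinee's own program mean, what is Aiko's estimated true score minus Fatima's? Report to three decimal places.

T̂_Aiko = 0.572(17) + 0.428(46.6) = 29.66880
T̂_Fatima = 0.572(29) + 0.428(54.5) = 39.91400
Difference = 29.66880 − 39.91400 = -10.24520

-10.245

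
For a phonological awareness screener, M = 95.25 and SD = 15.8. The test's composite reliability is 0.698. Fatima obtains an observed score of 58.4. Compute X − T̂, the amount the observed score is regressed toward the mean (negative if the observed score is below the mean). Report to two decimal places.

-11.13

T̂ = ρX + (1 − ρ)μ
  = 0.698 × 58.4 + 0.302 × 95.25
  = 40.7632 + 28.76550
  = 69.5287
  ≈ 69.529
X − T̂ = 58.4 − 69.529 = -11.129 → -11.13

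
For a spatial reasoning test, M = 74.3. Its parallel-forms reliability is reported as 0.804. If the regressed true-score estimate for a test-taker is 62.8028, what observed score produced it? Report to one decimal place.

T̂ = ρX + (1 − ρ)μ  ⇒  X = (T̂ − (1 − ρ)μ) / ρ
X = (62.8028 − 0.196 × 74.3) / 0.804 = (62.8028 − 14.5628) / 0.804 = 48.2400 / 0.804 = 60.000

60.0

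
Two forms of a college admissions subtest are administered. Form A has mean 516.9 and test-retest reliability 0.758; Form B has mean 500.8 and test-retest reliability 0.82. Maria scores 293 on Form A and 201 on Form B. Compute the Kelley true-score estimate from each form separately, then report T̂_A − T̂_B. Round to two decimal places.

T̂_A = 0.758(293) + 0.242(516.9) = 347.1838
T̂_B = 0.82(201) + 0.18(500.8) = 254.9640
T̂_A − T̂_B = 92.2198

92.22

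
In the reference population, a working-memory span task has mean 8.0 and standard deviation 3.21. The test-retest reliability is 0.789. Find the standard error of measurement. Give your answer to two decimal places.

SEM = SD · √(1 − ρ) = 3.21 × √0.211 = 3.21 × 0.4593 = 1.475

1.47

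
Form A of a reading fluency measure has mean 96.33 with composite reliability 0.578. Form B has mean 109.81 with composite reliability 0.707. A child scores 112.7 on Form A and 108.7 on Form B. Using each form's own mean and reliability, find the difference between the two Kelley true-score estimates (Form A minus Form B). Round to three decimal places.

-3.233

T̂_A = 0.578(112.7) + 0.422(96.33) = 105.79186
T̂_B = 0.707(108.7) + 0.293(109.81) = 109.02523
T̂_A − T̂_B = -3.23337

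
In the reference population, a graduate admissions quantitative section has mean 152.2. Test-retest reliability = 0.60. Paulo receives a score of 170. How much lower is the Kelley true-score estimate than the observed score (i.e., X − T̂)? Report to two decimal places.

7.12

T̂ = 0.60(170) + 0.40(152.2) = 102.00 + 60.880 = 162.8800 → 162.880
X − T̂ = 170 − 162.880 = 7.120 → 7.12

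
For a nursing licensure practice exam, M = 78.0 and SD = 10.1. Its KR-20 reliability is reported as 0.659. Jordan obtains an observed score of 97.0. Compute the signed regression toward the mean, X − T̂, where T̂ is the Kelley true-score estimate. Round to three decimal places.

Weight the observed score by reliability and the mean by (1 − reliability): T̂ = 0.659·97.0 + 0.341·78.0 = 63.9230 + 26.5980 = 90.52100.
X − T̂ = 97.0 − 90.5210 = 6.4790 → 6.479

6.479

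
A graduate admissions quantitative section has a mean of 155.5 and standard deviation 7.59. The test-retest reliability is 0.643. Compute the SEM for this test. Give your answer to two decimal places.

4.53

SEM = SD · √(1 − ρ) = 7.59 × √0.357 = 7.59 × 0.5975 = 4.535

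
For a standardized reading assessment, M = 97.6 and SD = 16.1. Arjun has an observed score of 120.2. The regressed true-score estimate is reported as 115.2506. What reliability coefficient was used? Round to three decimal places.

0.781

T̂ = ρX + (1 − ρ)μ  ⇒  T̂ − μ = ρ(X − μ)
ρ = (T̂ − μ)/(X − μ) = (115.2506 − 97.6) / (120.2 − 97.6) = 17.6506 / 22.6 = 0.78100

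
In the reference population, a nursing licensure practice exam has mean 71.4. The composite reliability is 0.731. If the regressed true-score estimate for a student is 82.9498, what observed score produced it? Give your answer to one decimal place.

87.2

T̂ = ρX + (1 − ρ)μ  ⇒  X = (T̂ − (1 − ρ)μ) / ρ
X = (82.9498 − 0.269 × 71.4) / 0.731 = (82.9498 − 19.2066) / 0.731 = 63.7432 / 0.731 = 87.200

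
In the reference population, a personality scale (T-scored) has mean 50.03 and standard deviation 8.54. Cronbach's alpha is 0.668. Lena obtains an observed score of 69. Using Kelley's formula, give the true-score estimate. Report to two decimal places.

T̂ = ρX + (1 − ρ)μ
  = 0.668 × 69 + 0.332 × 50.03
  = 46.092 + 16.60996
  = 62.702
  ≈ 62.70

62.70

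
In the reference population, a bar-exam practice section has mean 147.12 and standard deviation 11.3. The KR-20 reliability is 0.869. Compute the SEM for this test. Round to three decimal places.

SEM = SD · √(1 − ρ) = 11.3 × √0.131 = 11.3 × 0.3619 = 4.0899

4.090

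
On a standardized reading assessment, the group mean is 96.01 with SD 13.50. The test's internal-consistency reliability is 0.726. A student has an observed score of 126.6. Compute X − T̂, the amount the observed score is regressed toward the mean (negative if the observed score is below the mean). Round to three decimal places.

T̂ = ρX + (1 − ρ)μ
  = 0.726 × 126.6 + 0.274 × 96.01
  = 91.9116 + 26.30674
  = 118.21834
  ≈ 118.2183
X − T̂ = 126.6 − 118.2183 = 8.3817 → 8.382

8.382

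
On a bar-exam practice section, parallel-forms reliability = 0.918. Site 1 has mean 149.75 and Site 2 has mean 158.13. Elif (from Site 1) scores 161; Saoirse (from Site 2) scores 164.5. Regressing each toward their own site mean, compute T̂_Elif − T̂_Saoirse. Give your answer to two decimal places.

-3.90

T̂_Elif = 0.918(161) + 0.082(149.75) = 160.0775
T̂_Saoirse = 0.918(164.5) + 0.082(158.13) = 163.9777
Difference = 160.0775 − 163.9777 = -3.9002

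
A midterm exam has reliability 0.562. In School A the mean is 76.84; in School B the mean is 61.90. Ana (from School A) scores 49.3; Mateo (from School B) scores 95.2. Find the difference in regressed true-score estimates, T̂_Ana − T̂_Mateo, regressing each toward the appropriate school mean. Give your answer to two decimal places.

-19.25

T̂_Ana = 0.562(49.3) + 0.438(76.84) = 61.3625
T̂_Mateo = 0.562(95.2) + 0.438(61.90) = 80.6146
Difference = 61.3625 − 80.6146 = -19.2521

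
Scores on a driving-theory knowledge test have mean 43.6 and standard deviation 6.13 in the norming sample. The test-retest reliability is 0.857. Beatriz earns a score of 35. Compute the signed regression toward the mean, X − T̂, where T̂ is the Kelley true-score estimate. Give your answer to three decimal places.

T̂ = ρX + (1 − ρ)μ
  = 0.857 × 35 + 0.143 × 43.6
  = 29.995 + 6.2348
  = 36.22980
  ≈ 36.2298
X − T̂ = 35 − 36.2298 = -1.2298 → -1.230

-1.230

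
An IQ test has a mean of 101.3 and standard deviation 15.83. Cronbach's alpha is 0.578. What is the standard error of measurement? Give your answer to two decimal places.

10.28

SEM = SD · √(1 − ρ) = 15.83 × √0.422 = 15.83 × 0.6496 = 10.283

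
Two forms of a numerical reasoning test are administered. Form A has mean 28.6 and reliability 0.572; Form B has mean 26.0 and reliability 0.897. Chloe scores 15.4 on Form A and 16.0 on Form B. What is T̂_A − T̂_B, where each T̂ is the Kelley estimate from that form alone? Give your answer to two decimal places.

T̂_A = 0.572(15.4) + 0.428(28.6) = 21.0496
T̂_B = 0.897(16.0) + 0.103(26.0) = 17.0300
T̂_A − T̂_B = 4.0196

4.02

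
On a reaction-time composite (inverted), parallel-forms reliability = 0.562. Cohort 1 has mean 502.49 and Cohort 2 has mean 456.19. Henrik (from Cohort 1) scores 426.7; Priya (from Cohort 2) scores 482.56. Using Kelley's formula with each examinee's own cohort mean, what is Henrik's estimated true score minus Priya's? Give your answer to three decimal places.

-11.114

T̂_Henrik = 0.562(426.7) + 0.438(502.49) = 459.89602
T̂_Priya = 0.562(482.56) + 0.438(456.19) = 471.00994
Difference = 459.89602 − 471.00994 = -11.11392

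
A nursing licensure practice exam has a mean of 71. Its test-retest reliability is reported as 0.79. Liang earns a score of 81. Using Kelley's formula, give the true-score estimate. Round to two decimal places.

78.90

Regress the observed score toward the mean by the unreliability: T̂ = 0.79·81 + 0.21·71 = 63.99 + 14.91 = 78.900.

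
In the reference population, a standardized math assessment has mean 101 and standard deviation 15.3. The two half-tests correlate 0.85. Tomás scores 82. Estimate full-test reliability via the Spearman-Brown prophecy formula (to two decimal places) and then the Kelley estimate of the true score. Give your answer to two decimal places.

83.52

Spearman-Brown: ρ = 2r/(1 + r) = 2(0.85)/(1 + 0.85) = 1.700/1.85 = 0.9189 → 0.92
T̂ = 0.92(82) + 0.08(101) = 75.44 + 8.08 = 83.520 → 83.52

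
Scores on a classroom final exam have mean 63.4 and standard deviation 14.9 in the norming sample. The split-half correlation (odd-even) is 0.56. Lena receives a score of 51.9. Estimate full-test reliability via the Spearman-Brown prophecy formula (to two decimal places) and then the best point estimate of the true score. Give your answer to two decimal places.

55.12

Spearman-Brown: ρ = 2r/(1 + r) = 2(0.56)/(1 + 0.56) = 1.120/1.56 = 0.7179 → 0.72
T̂ = ρX + (1 − ρ)μ
  = 0.72 × 51.9 + 0.28 × 63.4
  = 37.368 + 17.752
  = 55.120
  ≈ 55.12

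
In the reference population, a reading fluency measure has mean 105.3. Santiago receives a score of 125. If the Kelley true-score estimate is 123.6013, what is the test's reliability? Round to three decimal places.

0.929

T̂ = ρX + (1 − ρ)μ  ⇒  T̂ − μ = ρ(X − μ)
ρ = (T̂ − μ)/(X − μ) = (123.6013 − 105.3) / (125 − 105.3) = 18.3013 / 19.7 = 0.92900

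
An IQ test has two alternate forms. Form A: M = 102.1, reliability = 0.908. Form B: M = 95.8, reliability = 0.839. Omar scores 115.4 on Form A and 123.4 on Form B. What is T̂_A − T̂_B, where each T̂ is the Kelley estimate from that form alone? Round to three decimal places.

T̂_A = 0.908(115.4) + 0.092(102.1) = 114.17640
T̂_B = 0.839(123.4) + 0.161(95.8) = 118.95640
T̂_A − T̂_B = -4.78000

-4.780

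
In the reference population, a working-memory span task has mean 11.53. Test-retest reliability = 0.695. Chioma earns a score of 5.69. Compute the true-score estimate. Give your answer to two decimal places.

Kelley's formula gives T̂ = 0.695·5.69 + 0.305·11.53 = 3.95455 + 3.51665 = 7.471.

7.47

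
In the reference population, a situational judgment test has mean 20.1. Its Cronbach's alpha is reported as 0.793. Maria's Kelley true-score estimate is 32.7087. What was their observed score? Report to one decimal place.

36.0

T̂ = ρX + (1 − ρ)μ  ⇒  X = (T̂ − (1 − ρ)μ) / ρ
X = (32.7087 − 0.207 × 20.1) / 0.793 = (32.7087 − 4.1607) / 0.793 = 28.5480 / 0.793 = 36.000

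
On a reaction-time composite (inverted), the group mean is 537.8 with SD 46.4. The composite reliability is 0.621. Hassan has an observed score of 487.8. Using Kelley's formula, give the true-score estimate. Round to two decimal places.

506.75

T̂ = 0.621(487.8) + 0.379(537.8) = 302.9238 + 203.8262 = 506.750 → 506.75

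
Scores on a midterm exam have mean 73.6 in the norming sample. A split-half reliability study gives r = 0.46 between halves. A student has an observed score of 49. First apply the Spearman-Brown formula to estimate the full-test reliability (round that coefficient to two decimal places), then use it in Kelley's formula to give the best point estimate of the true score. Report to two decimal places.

58.10

Spearman-Brown: ρ = 2r/(1 + r) = 2(0.46)/(1 + 0.46) = 0.920/1.46 = 0.6301 → 0.63
Weight the observed score by reliability and the mean by (1 − reliability): T̂ = 0.63·49 + 0.37·73.6 = 30.87 + 27.232 = 58.102.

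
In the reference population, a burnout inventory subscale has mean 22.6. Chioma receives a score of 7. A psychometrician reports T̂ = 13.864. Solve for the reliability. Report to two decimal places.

0.56

T̂ = ρX + (1 − ρ)μ  ⇒  T̂ − μ = ρ(X − μ)
ρ = (T̂ − μ)/(X − μ) = (13.864 − 22.6) / (7 − 22.6) = -8.736 / -15.6 = 0.5600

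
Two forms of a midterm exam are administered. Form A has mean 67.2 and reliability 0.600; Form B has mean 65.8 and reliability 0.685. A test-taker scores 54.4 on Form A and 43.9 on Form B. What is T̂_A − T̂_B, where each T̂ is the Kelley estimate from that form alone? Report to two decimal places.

T̂_A = 0.600(54.4) + 0.400(67.2) = 59.5200
T̂_B = 0.685(43.9) + 0.315(65.8) = 50.7985
T̂_A − T̂_B = 8.7215

8.72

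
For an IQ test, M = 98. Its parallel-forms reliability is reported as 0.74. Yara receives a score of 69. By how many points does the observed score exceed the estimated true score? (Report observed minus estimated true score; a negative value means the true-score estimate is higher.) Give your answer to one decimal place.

-7.5

Weight the observed score by reliability and the mean by (1 − reliability): T̂ = 0.74·69 + 0.26·98 = 51.06 + 25.48 = 76.540.
X − T̂ = 69 − 76.54 = -7.54 → -7.5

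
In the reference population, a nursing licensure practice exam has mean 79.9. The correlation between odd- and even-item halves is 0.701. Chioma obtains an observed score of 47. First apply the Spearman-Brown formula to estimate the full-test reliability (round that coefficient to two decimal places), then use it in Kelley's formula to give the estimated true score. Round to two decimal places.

52.92

Spearman-Brown: ρ = 2r/(1 + r) = 2(0.701)/(1 + 0.701) = 1.4020/1.701 = 0.8242 → 0.82
Regress the observed score toward the mean by the unreliability: T̂ = 0.82·47 + 0.18·79.9 = 38.54 + 14.382 = 52.922.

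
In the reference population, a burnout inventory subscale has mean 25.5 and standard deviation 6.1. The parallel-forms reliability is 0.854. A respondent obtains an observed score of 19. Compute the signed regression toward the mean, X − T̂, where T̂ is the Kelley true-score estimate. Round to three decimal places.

-0.949

T̂ = 0.854(19) + 0.146(25.5) = 16.226 + 3.7230 = 19.94900 → 19.9490
X − T̂ = 19 − 19.9490 = -0.9490 → -0.949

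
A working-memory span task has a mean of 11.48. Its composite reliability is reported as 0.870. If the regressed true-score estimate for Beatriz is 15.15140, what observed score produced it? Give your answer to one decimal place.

T̂ = ρX + (1 − ρ)μ  ⇒  X = (T̂ − (1 − ρ)μ) / ρ
X = (15.15140 − 0.130 × 11.48) / 0.870 = (15.15140 − 1.49240) / 0.870 = 13.65900 / 0.870 = 15.700

15.7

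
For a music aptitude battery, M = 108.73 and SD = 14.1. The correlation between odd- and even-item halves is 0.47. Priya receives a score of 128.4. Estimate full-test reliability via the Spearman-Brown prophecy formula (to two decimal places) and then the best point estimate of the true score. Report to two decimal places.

121.32

Spearman-Brown: ρ = 2r/(1 + r) = 2(0.47)/(1 + 0.47) = 0.940/1.47 = 0.6395 → 0.64
Regress the observed score toward the mean by the unreliability: T̂ = 0.64·128.4 + 0.36·108.73 = 82.176 + 39.1428 = 121.319.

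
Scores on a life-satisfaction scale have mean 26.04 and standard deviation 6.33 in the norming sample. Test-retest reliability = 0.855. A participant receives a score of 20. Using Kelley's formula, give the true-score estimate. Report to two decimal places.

Regress the observed score toward the mean by the unreliability: T̂ = 0.855·20 + 0.145·26.04 = 17.100 + 3.77580 = 20.876.

20.88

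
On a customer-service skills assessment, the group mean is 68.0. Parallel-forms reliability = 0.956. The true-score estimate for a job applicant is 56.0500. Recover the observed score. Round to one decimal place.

55.5

T̂ = ρX + (1 − ρ)μ  ⇒  X = (T̂ − (1 − ρ)μ) / ρ
X = (56.0500 − 0.044 × 68.0) / 0.956 = (56.0500 − 2.9920) / 0.956 = 53.0580 / 0.956 = 55.500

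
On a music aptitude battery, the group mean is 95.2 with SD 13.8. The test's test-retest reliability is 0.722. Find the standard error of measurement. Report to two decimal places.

7.28

SEM = SD · √(1 − ρ) = 13.8 × √0.278 = 13.8 × 0.5273 = 7.276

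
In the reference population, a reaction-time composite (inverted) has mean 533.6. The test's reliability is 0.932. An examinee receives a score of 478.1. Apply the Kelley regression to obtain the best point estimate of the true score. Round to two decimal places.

481.87

Kelley's formula gives T̂ = 0.932·478.1 + 0.068·533.6 = 445.5892 + 36.2848 = 481.874.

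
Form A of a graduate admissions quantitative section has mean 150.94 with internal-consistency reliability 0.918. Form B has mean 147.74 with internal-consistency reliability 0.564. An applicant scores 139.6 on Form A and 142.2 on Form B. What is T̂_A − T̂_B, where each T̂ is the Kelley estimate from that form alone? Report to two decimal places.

-4.09

T̂_A = 0.918(139.6) + 0.082(150.94) = 140.5299
T̂_B = 0.564(142.2) + 0.436(147.74) = 144.6154
T̂_A − T̂_B = -4.0856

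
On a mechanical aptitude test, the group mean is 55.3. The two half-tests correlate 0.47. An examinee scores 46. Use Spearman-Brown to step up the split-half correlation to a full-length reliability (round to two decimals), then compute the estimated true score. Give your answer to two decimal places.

Spearman-Brown: ρ = 2r/(1 + r) = 2(0.47)/(1 + 0.47) = 0.940/1.47 = 0.6395 → 0.64
Regress the observed score toward the mean by the unreliability: T̂ = 0.64·46 + 0.36·55.3 = 29.44 + 19.908 = 49.348.

49.35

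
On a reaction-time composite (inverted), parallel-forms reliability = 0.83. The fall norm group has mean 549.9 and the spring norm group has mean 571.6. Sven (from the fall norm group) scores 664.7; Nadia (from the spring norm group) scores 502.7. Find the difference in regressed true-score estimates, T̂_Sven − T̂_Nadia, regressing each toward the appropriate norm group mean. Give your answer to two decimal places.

T̂_Sven = 0.83(664.7) + 0.17(549.9) = 645.1840
T̂_Nadia = 0.83(502.7) + 0.17(571.6) = 514.4130
Difference = 645.1840 − 514.4130 = 130.7710

130.77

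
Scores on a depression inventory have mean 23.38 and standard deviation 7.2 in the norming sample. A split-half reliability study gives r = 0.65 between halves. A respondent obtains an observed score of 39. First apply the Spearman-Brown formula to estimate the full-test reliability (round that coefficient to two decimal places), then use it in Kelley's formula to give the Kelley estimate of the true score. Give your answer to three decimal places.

35.720

Spearman-Brown: ρ = 2r/(1 + r) = 2(0.65)/(1 + 0.65) = 1.300/1.65 = 0.7879 → 0.79
T̂ = 0.79(39) + 0.21(23.38) = 30.81 + 4.9098 = 35.7198 → 35.720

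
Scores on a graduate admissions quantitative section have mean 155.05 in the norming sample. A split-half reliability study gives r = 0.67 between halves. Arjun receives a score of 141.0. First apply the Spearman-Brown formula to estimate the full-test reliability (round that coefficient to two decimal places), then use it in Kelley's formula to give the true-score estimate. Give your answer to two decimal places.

Spearman-Brown: ρ = 2r/(1 + r) = 2(0.67)/(1 + 0.67) = 1.340/1.67 = 0.8024 → 0.80
Kelley's formula gives T̂ = 0.80·141.0 + 0.20·155.05 = 112.800 + 31.0100 = 143.810.

143.81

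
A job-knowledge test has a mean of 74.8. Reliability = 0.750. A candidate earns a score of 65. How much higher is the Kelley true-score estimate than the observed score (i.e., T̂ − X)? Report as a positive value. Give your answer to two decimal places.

2.45

T̂ = 0.750(65) + 0.250(74.8) = 48.750 + 18.7000 = 67.4500 → 67.450
T̂ − X = 67.450 − 65 = 2.450 → 2.45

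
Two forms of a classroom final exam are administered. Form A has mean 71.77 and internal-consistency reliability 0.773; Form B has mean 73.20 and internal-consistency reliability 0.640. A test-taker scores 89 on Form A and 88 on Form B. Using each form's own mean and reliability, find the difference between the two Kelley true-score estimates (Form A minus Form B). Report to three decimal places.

2.417

T̂_A = 0.773(89) + 0.227(71.77) = 85.08879
T̂_B = 0.640(88) + 0.360(73.20) = 82.67200
T̂_A − T̂_B = 2.41679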